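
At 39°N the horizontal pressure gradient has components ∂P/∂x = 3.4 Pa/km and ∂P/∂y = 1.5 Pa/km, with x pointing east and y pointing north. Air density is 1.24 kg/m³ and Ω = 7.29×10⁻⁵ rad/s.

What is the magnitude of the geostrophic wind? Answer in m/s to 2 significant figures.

Coriolis parameter at 39°N:
f = 2Ω sin φ = 2 × 7.29×10⁻⁵ × sin 39° = 9.18×10⁻⁵ s⁻¹
Component geostrophic relations (x east, y north):
u_g = −(1/(fρ)) ∂P/∂y,  v_g = (1/(fρ)) ∂P/∂x
u_g = −(1.5×10⁻³)/(9.18×10⁻⁵ × 1.24) = −13.2 m/s;  v_g = (3.4×10⁻³)/(9.18×10⁻⁵ × 1.24) = 29.9 m/s
|V_g| = √(u_g² + v_g²) = 32.7 m/s

33 m/s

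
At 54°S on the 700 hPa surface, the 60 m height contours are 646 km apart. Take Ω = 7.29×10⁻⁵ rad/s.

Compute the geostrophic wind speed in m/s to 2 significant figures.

Coriolis parameter at 54°S:
f = 2Ω sin φ = 2 × 7.29×10⁻⁵ × sin 54° = 1.18×10⁻⁴ s⁻¹
Height gradient: |∂Z/∂n| = 60 m / 646000 m = 9.29×10⁻⁵
On a pressure surface, geostrophic balance gives V_g = (g/f)|∂Z/∂n|:
V_g = 9.81 × 9.29×10⁻⁵ / 1.18×10⁻⁴ = 7.72 m/s

7.7 m/s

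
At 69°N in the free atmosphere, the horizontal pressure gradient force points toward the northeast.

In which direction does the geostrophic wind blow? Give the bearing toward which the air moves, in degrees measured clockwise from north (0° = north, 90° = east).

The pressure-gradient force points toward the northeast (bearing 045°).
Geostrophic balance: in the Northern Hemisphere the Coriolis force deflects motion to the right, so the geostrophic wind blows 90° to the right of the pressure-gradient force (low pressure on the left).
Rotating 045° by 90° clockwise gives 135° — the wind blows toward the southeast.

135°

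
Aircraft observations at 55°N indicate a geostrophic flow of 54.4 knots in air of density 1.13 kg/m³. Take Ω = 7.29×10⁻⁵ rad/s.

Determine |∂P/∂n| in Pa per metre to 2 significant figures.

Coriolis parameter at 55°N:
f = 2Ω sin φ = 2 × 7.29×10⁻⁵ × sin 55° = 1.19×10⁻⁴ s⁻¹
Wind speed in SI: 54.4 knots = 28.0 m/s
Geostrophic balance rearranged: |∂P/∂n| = f ρ V_g
|∂P/∂n| = 1.19×10⁻⁴ × 1.13 × 28.0 = 3.78×10⁻³ Pa/m

3.8×10⁻³ Pa/m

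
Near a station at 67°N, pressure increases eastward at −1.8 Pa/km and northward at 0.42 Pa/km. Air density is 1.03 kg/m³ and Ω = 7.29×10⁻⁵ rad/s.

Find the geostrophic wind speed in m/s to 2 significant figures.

Coriolis parameter at 67°N:
f = 2Ω sin φ = 2 × 7.29×10⁻⁵ × sin 67° = 1.34×10⁻⁴ s⁻¹
Component geostrophic relations (x east, y north):
u_g = −(1/(fρ)) ∂P/∂y,  v_g = (1/(fρ)) ∂P/∂x
u_g = −(0.42×10⁻³)/(1.34×10⁻⁴ × 1.03) = −3.04 m/s;  v_g = (−1.8×10⁻³)/(1.34×10⁻⁴ × 1.03) = −13.0 m/s
|V_g| = √(u_g² + v_g²) = 13.4 m/s

13 m/s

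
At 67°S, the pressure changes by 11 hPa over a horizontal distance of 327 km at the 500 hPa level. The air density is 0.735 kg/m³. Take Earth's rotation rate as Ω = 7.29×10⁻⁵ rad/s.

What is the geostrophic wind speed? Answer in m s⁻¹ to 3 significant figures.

34.1 m s⁻¹

Coriolis parameter at 67°S:
f = 2Ω sin φ = 2 × 7.29×10⁻⁵ × sin 67° = 1.34×10⁻⁴ s⁻¹
Pressure gradient: |∂P/∂n| = 1100 Pa / 327000 m = 3.36×10⁻³ Pa/m
Geostrophic balance (pressure-gradient force = Coriolis force):
V_g = (1/(fρ)) |∂P/∂n| = 3.36×10⁻³ / (1.34×10⁻⁴ × 0.735) = 34.1 m/s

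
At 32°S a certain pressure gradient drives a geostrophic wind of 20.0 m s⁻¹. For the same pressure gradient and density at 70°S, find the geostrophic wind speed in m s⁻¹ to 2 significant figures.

11 m s⁻¹

With the same pressure gradient and density, V_g ∝ 1/f ∝ 1/sin φ.
V₂ = V₁ · sin φ₁ / sin φ₂ = 20.0 × sin 32° / sin 70°
V₂ = 20.0 × 0.5299/0.9397 = 11 m s⁻¹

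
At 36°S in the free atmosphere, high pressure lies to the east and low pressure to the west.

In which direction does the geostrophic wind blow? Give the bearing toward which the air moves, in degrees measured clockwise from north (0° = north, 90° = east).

180°

The pressure-gradient force points toward the west (bearing 270°).
Geostrophic balance: in the Southern Hemisphere the Coriolis force deflects motion to the left, so the geostrophic wind blows 90° to the left of the pressure-gradient force (low pressure on the right).
Rotating 270° by 90° counterclockwise gives 180° — the wind blows toward the south.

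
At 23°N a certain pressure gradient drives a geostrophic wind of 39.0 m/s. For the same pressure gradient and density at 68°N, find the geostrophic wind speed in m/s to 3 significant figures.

With the same pressure gradient and density, V_g ∝ 1/f ∝ 1/sin φ.
V₂ = V₁ · sin φ₁ / sin φ₂ = 39.0 × sin 23° / sin 68°
V₂ = 39.0 × 0.3907/0.9272 = 16.4 m/s

16.4 m/s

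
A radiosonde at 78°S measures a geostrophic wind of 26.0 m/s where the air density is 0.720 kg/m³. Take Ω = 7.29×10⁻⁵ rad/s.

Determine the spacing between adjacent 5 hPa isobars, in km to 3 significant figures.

187 km

Coriolis parameter at 78°S:
f = 2Ω sin φ = 2 × 7.29×10⁻⁵ × sin 78° = 1.43×10⁻⁴ s⁻¹
Geostrophic balance rearranged: |∂P/∂n| = f ρ V_g
|∂P/∂n| = 1.43×10⁻⁴ × 0.720 × 26.0 = 2.67×10⁻³ Pa/m
Isobar spacing: Δn = ΔP/|∂P/∂n| = 500 Pa / 2.67×10⁻³ Pa/m = 187285 m ≈ 187 km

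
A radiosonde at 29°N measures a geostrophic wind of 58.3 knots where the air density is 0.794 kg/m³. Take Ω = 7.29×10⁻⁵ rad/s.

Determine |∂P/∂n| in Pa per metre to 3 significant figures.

1.68×10⁻³ Pa/m

Coriolis parameter at 29°N:
f = 2Ω sin φ = 2 × 7.29×10⁻⁵ × sin 29° = 7.07×10⁻⁵ s⁻¹
Wind speed in SI: 58.3 knots = 30.0 m/s
Geostrophic balance rearranged: |∂P/∂n| = f ρ V_g
|∂P/∂n| = 7.07×10⁻⁵ × 0.794 × 30.0 = 1.68×10⁻³ Pa/m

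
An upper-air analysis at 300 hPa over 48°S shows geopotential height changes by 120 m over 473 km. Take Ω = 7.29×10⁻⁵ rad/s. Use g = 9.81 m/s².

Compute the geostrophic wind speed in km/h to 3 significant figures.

82.7 km/h

Coriolis parameter at 48°S:
f = 2Ω sin φ = 2 × 7.29×10⁻⁵ × sin 48° = 1.08×10⁻⁴ s⁻¹
Height gradient: |∂Z/∂n| = 120 m / 473000 m = 2.54×10⁻⁴
On a pressure surface, geostrophic balance gives V_g = (g/f)|∂Z/∂n|:
V_g = 9.81 × 2.54×10⁻⁴ / 1.08×10⁻⁴ = 23.0 m/s
Converting: 23.0 m/s × 3.6 = 82.7 km/h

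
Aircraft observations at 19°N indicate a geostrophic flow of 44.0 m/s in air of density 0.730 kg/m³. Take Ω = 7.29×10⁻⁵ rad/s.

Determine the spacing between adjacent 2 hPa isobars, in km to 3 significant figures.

131 km

Coriolis parameter at 19°N:
f = 2Ω sin φ = 2 × 7.29×10⁻⁵ × sin 19° = 4.75×10⁻⁵ s⁻¹
Geostrophic balance rearranged: |∂P/∂n| = f ρ V_g
|∂P/∂n| = 4.75×10⁻⁵ × 0.730 × 44.0 = 1.52×10⁻³ Pa/m
Isobar spacing: Δn = ΔP/|∂P/∂n| = 200 Pa / 1.52×10⁻³ Pa/m = 131176 m ≈ 131 km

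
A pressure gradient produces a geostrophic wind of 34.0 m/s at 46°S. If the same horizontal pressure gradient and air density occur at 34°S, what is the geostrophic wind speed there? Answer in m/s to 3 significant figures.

43.7 m/s

With the same pressure gradient and density, V_g ∝ 1/f ∝ 1/sin φ.
V₂ = V₁ · sin φ₁ / sin φ₂ = 34.0 × sin 46° / sin 34°
V₂ = 34.0 × 0.7193/0.5592 = 43.7 m/s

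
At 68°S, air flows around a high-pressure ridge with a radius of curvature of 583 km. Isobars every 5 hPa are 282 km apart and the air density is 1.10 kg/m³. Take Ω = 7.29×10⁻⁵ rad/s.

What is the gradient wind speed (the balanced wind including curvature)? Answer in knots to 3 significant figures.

28.5 knots

Coriolis parameter at 68°S:
f = 2Ω sin φ = 2 × 7.29×10⁻⁵ × sin 68° = 1.35×10⁻⁴ s⁻¹
Pressure gradient: |∂P/∂n| = 500 Pa / 282000 m = 1.77×10⁻³ Pa/m
Geostrophic speed: V_g = |∂P/∂n|/(fρ) = 1.77×10⁻³/(1.35×10⁻⁴ × 1.10) = 11.9 m/s
Around a high, pressure-gradient force acts outward with centrifugal, so Coriolis balances both:
fV = (1/ρ)|∂P/∂n| + V²/R  →  V² − fR·V + fR·V_g = 0
With fR = 1.35×10⁻⁴ × 583×10³ m = 78.8 m/s:
V = [fR − √((fR)² − 4 fR V_g)]/2 = [78.8 − √(78.8² − 4×78.8×11.9)]/2 = 14.6 m/s
Supergeostrophic (V > V_g = 11.9 m/s), as expected around a high.
Converting: 14.6 m/s × 1.944 = 28.5 knots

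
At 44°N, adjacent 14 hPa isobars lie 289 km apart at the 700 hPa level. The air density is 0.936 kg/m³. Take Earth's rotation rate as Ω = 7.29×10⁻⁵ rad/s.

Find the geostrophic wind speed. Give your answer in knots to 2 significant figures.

Coriolis parameter at 44°N:
f = 2Ω sin φ = 2 × 7.29×10⁻⁵ × sin 44° = 1.01×10⁻⁴ s⁻¹
Pressure gradient: |∂P/∂n| = 1400 Pa / 289000 m = 4.84×10⁻³ Pa/m
Geostrophic balance (pressure-gradient force = Coriolis force):
V_g = (1/(fρ)) |∂P/∂n| = 4.84×10⁻³ / (1.01×10⁻⁴ × 0.936) = 51.1 m/s
Converting: 51.1 m/s × 1.944 = 99 knots

99 knots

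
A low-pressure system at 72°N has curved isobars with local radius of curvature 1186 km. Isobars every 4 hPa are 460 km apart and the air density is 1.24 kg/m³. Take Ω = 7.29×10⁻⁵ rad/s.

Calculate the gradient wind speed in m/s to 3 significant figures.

4.91 m/s

Coriolis parameter at 72°N:
f = 2Ω sin φ = 2 × 7.29×10⁻⁵ × sin 72° = 1.39×10⁻⁴ s⁻¹
Pressure gradient: |∂P/∂n| = 400 Pa / 460000 m = 8.70×10⁻⁴ Pa/m
Geostrophic speed: V_g = |∂P/∂n|/(fρ) = 8.70×10⁻⁴/(1.39×10⁻⁴ × 1.24) = 5.06 m/s
Around a low, centrifugal force acts outward with Coriolis, so pressure-gradient force balances both:
(1/ρ)|∂P/∂n| = fV + V²/R  →  V² + fR·V − fR·V_g = 0
With fR = 1.39×10⁻⁴ × 1186×10³ m = 164 m/s:
V = [−fR + √((fR)² + 4 fR V_g)]/2 = [−164 + √(164² + 4×164×5.06)]/2 = 4.91 m/s
Subgeostrophic (V < V_g = 5.06 m/s), as expected around a low.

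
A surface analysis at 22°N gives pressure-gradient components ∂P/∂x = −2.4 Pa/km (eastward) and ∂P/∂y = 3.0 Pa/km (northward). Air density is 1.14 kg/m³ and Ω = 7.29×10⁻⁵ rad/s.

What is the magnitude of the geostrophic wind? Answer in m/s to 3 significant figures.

61.7 m/s

Coriolis parameter at 22°N:
f = 2Ω sin φ = 2 × 7.29×10⁻⁵ × sin 22° = 5.46×10⁻⁵ s⁻¹
Component geostrophic relations (x east, y north):
u_g = −(1/(fρ)) ∂P/∂y,  v_g = (1/(fρ)) ∂P/∂x
u_g = −(3.0×10⁻³)/(5.46×10⁻⁵ × 1.14) = −48.2 m/s;  v_g = (−2.4×10⁻³)/(5.46×10⁻⁵ × 1.14) = −38.5 m/s
|V_g| = √(u_g² + v_g²) = 61.7 m/s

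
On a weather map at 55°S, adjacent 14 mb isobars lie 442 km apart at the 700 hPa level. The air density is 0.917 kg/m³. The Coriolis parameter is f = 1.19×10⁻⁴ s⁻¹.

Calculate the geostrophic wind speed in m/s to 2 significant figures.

29 m/s

Pressure gradient: |∂P/∂n| = 1400 Pa / 442000 m = 3.17×10⁻³ Pa/m
Geostrophic balance (pressure-gradient force = Coriolis force):
V_g = (1/(fρ)) |∂P/∂n| = 3.17×10⁻³ / (1.19×10⁻⁴ × 0.917) = 29.0 m/s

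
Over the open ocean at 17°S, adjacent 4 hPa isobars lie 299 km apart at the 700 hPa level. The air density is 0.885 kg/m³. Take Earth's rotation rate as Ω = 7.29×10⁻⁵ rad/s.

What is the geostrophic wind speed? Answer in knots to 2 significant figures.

69 knots

Coriolis parameter at 17°S:
f = 2Ω sin φ = 2 × 7.29×10⁻⁵ × sin 17° = 4.26×10⁻⁵ s⁻¹
Pressure gradient: |∂P/∂n| = 400 Pa / 299000 m = 1.34×10⁻³ Pa/m
Geostrophic balance (pressure-gradient force = Coriolis force):
V_g = (1/(fρ)) |∂P/∂n| = 1.34×10⁻³ / (4.26×10⁻⁵ × 0.885) = 35.5 m/s
Converting: 35.5 m/s × 1.944 = 69 knots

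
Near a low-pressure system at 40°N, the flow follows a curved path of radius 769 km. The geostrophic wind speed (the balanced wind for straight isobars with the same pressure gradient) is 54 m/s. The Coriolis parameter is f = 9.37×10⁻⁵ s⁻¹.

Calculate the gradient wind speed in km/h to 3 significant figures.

Around a low, centrifugal force acts outward with Coriolis, so pressure-gradient force balances both:
(1/ρ)|∂P/∂n| = fV + V²/R  →  V² + fR·V − fR·V_g = 0
With fR = 9.37×10⁻⁵ × 769×10³ m = 72.1 m/s:
V = [−fR + √((fR)² + 4 fR V_g)]/2 = [−72.1 + √(72.1² + 4×72.1×54)]/2 = 36 m/s
Subgeostrophic (V < V_g = 54 m/s), as expected around a low.
Converting: 36 m/s × 3.6 = 130 km/h

130 km/h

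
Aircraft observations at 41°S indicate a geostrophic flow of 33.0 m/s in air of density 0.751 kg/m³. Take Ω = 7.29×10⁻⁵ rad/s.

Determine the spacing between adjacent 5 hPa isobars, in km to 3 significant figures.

211 km

Coriolis parameter at 41°S:
f = 2Ω sin φ = 2 × 7.29×10⁻⁵ × sin 41° = 9.57×10⁻⁵ s⁻¹
Geostrophic balance rearranged: |∂P/∂n| = f ρ V_g
|∂P/∂n| = 9.57×10⁻⁵ × 0.751 × 33.0 = 2.37×10⁻³ Pa/m
Isobar spacing: Δn = ΔP/|∂P/∂n| = 500 Pa / 2.37×10⁻³ Pa/m = 210919 m ≈ 211 km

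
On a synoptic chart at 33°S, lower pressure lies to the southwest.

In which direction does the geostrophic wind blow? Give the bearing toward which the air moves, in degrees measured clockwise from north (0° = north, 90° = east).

135°

The pressure-gradient force points toward the southwest (bearing 225°).
Geostrophic balance: in the Southern Hemisphere the Coriolis force deflects motion to the left, so the geostrophic wind blows 90° to the left of the pressure-gradient force (low pressure on the right).
Rotating 225° by 90° counterclockwise gives 135° — the wind blows toward the southeast.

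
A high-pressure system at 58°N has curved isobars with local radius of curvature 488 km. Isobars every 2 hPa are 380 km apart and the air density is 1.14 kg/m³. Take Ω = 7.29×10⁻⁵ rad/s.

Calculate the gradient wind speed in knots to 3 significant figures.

7.77 knots

Coriolis parameter at 58°N:
f = 2Ω sin φ = 2 × 7.29×10⁻⁵ × sin 58° = 1.24×10⁻⁴ s⁻¹
Pressure gradient: |∂P/∂n| = 200 Pa / 380000 m = 5.26×10⁻⁴ Pa/m
Geostrophic speed: V_g = |∂P/∂n|/(fρ) = 5.26×10⁻⁴/(1.24×10⁻⁴ × 1.14) = 3.73 m/s
Around a high, pressure-gradient force acts outward with centrifugal, so Coriolis balances both:
fV = (1/ρ)|∂P/∂n| + V²/R  →  V² − fR·V + fR·V_g = 0
With fR = 1.24×10⁻⁴ × 488×10³ m = 60.3 m/s:
V = [fR − √((fR)² − 4 fR V_g)]/2 = [60.3 − √(60.3² − 4×60.3×3.73)]/2 = 4 m/s
Supergeostrophic (V > V_g = 3.73 m/s), as expected around a high.
Converting: 4 m/s × 1.944 = 7.77 knots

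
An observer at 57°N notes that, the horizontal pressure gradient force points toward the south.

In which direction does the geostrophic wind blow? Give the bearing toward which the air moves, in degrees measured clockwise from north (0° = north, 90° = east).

270°

The pressure-gradient force points toward the south (bearing 180°).
Geostrophic balance: in the Northern Hemisphere the Coriolis force deflects motion to the right, so the geostrophic wind blows 90° to the right of the pressure-gradient force (low pressure on the left).
Rotating 180° by 90° clockwise gives 270° — the wind blows toward the west.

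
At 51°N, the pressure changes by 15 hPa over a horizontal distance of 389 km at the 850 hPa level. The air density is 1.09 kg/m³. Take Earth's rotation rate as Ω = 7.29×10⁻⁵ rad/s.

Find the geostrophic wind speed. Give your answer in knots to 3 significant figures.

Coriolis parameter at 51°N:
f = 2Ω sin φ = 2 × 7.29×10⁻⁵ × sin 51° = 1.13×10⁻⁴ s⁻¹
Pressure gradient: |∂P/∂n| = 1500 Pa / 389000 m = 3.86×10⁻³ Pa/m
Geostrophic balance (pressure-gradient force = Coriolis force):
V_g = (1/(fρ)) |∂P/∂n| = 3.86×10⁻³ / (1.13×10⁻⁴ × 1.09) = 31.2 m/s
Converting: 31.2 m/s × 1.944 = 60.7 knots

60.7 knots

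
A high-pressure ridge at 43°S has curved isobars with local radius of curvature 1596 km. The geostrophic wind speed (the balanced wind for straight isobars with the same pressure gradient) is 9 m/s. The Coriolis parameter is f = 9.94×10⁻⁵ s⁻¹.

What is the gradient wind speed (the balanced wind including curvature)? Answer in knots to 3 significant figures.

Around a high, pressure-gradient force acts outward with centrifugal, so Coriolis balances both:
fV = (1/ρ)|∂P/∂n| + V²/R  →  V² − fR·V + fR·V_g = 0
With fR = 9.94×10⁻⁵ × 1596×10³ m = 159 m/s:
V = [fR − √((fR)² − 4 fR V_g)]/2 = [159 − √(159² − 4×159×9)]/2 = 9.58 m/s
Supergeostrophic (V > V_g = 9 m/s), as expected around a high.
Converting: 9.58 m/s × 1.944 = 18.6 knots

18.6 knots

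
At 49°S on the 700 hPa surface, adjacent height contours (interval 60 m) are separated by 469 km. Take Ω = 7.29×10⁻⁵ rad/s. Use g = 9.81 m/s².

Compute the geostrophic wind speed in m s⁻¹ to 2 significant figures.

11 m s⁻¹

Coriolis parameter at 49°S:
f = 2Ω sin φ = 2 × 7.29×10⁻⁵ × sin 49° = 1.10×10⁻⁴ s⁻¹
Height gradient: |∂Z/∂n| = 60 m / 469000 m = 1.28×10⁻⁴
On a pressure surface, geostrophic balance gives V_g = (g/f)|∂Z/∂n|:
V_g = 9.81 × 1.28×10⁻⁴ / 1.10×10⁻⁴ = 11.4 m/s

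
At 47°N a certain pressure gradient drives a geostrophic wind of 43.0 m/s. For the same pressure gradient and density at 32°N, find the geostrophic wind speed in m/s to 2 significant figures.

With the same pressure gradient and density, V_g ∝ 1/f ∝ 1/sin φ.
V₂ = V₁ · sin φ₁ / sin φ₂ = 43.0 × sin 47° / sin 32°
V₂ = 43.0 × 0.7314/0.5299 = 59 m/s

59 m/s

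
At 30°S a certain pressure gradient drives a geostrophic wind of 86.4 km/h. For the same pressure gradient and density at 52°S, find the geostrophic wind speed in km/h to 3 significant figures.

54.8 km/h

With the same pressure gradient and density, V_g ∝ 1/f ∝ 1/sin φ.
V₂ = V₁ · sin φ₁ / sin φ₂ = 86.4 × sin 30° / sin 52°
V₂ = 86.4 × 0.5000/0.7880 = 54.8 km/h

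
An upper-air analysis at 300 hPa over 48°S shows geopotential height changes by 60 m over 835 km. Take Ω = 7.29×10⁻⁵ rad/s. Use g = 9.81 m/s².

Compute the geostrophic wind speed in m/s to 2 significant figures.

6.5 m/s

Coriolis parameter at 48°S:
f = 2Ω sin φ = 2 × 7.29×10⁻⁵ × sin 48° = 1.08×10⁻⁴ s⁻¹
Height gradient: |∂Z/∂n| = 60 m / 835000 m = 7.19×10⁻⁵
On a pressure surface, geostrophic balance gives V_g = (g/f)|∂Z/∂n|:
V_g = 9.81 × 7.19×10⁻⁵ / 1.08×10⁻⁴ = 6.51 m/s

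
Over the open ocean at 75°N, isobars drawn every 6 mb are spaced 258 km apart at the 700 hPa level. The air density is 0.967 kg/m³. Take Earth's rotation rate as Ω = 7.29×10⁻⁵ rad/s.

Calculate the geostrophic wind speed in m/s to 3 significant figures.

17.1 m/s

Coriolis parameter at 75°N:
f = 2Ω sin φ = 2 × 7.29×10⁻⁵ × sin 75° = 1.41×10⁻⁴ s⁻¹
Pressure gradient: |∂P/∂n| = 600 Pa / 258000 m = 2.33×10⁻³ Pa/m
Geostrophic balance (pressure-gradient force = Coriolis force):
V_g = (1/(fρ)) |∂P/∂n| = 2.33×10⁻³ / (1.41×10⁻⁴ × 0.967) = 17.1 m/s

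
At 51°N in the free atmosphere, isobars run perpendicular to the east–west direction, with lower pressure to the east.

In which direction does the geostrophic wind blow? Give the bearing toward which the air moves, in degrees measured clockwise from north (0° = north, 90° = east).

The pressure-gradient force points toward the east (bearing 090°).
Geostrophic balance: in the Northern Hemisphere the Coriolis force deflects motion to the right, so the geostrophic wind blows 90° to the right of the pressure-gradient force (low pressure on the left).
Rotating 090° by 90° clockwise gives 180° — the wind blows toward the south.

180°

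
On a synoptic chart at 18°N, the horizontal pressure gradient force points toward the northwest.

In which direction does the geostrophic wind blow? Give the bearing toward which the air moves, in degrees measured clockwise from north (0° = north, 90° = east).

The pressure-gradient force points toward the northwest (bearing 315°).
Geostrophic balance: in the Northern Hemisphere the Coriolis force deflects motion to the right, so the geostrophic wind blows 90° to the right of the pressure-gradient force (low pressure on the left).
Rotating 315° by 90° clockwise gives 045° — the wind blows toward the northeast.

045°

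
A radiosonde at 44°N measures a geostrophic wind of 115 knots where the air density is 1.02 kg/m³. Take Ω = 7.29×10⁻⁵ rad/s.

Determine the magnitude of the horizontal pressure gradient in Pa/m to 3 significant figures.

6.11×10⁻³ Pa/m

Coriolis parameter at 44°N:
f = 2Ω sin φ = 2 × 7.29×10⁻⁵ × sin 44° = 1.01×10⁻⁴ s⁻¹
Wind speed in SI: 115 knots = 59.2 m/s
Geostrophic balance rearranged: |∂P/∂n| = f ρ V_g
|∂P/∂n| = 1.01×10⁻⁴ × 1.02 × 59.2 = 6.11×10⁻³ Pa/m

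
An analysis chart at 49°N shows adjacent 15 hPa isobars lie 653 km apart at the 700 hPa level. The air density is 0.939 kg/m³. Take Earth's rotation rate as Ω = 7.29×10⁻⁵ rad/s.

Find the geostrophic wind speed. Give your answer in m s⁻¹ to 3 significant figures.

Coriolis parameter at 49°N:
f = 2Ω sin φ = 2 × 7.29×10⁻⁵ × sin 49° = 1.10×10⁻⁴ s⁻¹
Pressure gradient: |∂P/∂n| = 1500 Pa / 653000 m = 2.30×10⁻³ Pa/m
Geostrophic balance (pressure-gradient force = Coriolis force):
V_g = (1/(fρ)) |∂P/∂n| = 2.30×10⁻³ / (1.10×10⁻⁴ × 0.939) = 22.2 m/s

22.2 m s⁻¹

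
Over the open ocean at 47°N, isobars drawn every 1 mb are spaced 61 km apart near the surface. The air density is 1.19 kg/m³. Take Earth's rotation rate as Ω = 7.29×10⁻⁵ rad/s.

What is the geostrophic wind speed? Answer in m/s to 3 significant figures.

12.9 m/s

Coriolis parameter at 47°N:
f = 2Ω sin φ = 2 × 7.29×10⁻⁵ × sin 47° = 1.07×10⁻⁴ s⁻¹
Pressure gradient: |∂P/∂n| = 100 Pa / 61000 m = 1.64×10⁻³ Pa/m
Geostrophic balance (pressure-gradient force = Coriolis force):
V_g = (1/(fρ)) |∂P/∂n| = 1.64×10⁻³ / (1.07×10⁻⁴ × 1.19) = 12.9 m/s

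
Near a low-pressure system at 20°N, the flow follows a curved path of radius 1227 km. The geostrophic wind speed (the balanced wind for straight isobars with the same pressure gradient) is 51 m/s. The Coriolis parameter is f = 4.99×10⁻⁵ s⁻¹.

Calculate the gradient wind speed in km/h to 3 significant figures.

Around a low, centrifugal force acts outward with Coriolis, so pressure-gradient force balances both:
(1/ρ)|∂P/∂n| = fV + V²/R  →  V² + fR·V − fR·V_g = 0
With fR = 4.99×10⁻⁵ × 1227×10³ m = 61.2 m/s:
V = [−fR + √((fR)² + 4 fR V_g)]/2 = [−61.2 + √(61.2² + 4×61.2×51)]/2 = 33.1 m/s
Subgeostrophic (V < V_g = 51 m/s), as expected around a low.
Converting: 33.1 m/s × 3.6 = 119 km/h

119 km/h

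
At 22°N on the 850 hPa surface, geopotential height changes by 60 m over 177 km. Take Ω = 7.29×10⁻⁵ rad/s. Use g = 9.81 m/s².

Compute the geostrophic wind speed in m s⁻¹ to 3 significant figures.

60.9 m s⁻¹

Coriolis parameter at 22°N:
f = 2Ω sin φ = 2 × 7.29×10⁻⁵ × sin 22° = 5.46×10⁻⁵ s⁻¹
Height gradient: |∂Z/∂n| = 60 m / 177000 m = 3.39×10⁻⁴
On a pressure surface, geostrophic balance gives V_g = (g/f)|∂Z/∂n|:
V_g = 9.81 × 3.39×10⁻⁴ / 5.46×10⁻⁵ = 60.9 m/s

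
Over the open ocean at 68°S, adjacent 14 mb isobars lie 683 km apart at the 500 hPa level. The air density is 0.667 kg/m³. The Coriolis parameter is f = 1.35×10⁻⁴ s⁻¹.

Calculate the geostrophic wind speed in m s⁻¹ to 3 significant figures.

Pressure gradient: |∂P/∂n| = 1400 Pa / 683000 m = 2.05×10⁻³ Pa/m
Geostrophic balance (pressure-gradient force = Coriolis force):
V_g = (1/(fρ)) |∂P/∂n| = 2.05×10⁻³ / (1.35×10⁻⁴ × 0.667) = 22.8 m/s

22.8 m s⁻¹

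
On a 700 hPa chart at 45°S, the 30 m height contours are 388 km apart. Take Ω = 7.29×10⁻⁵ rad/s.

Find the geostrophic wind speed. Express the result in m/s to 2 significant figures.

Coriolis parameter at 45°S:
f = 2Ω sin φ = 2 × 7.29×10⁻⁵ × sin 45° = 1.03×10⁻⁴ s⁻¹
Height gradient: |∂Z/∂n| = 30 m / 388000 m = 7.73×10⁻⁵
On a pressure surface, geostrophic balance gives V_g = (g/f)|∂Z/∂n|:
V_g = 9.81 × 7.73×10⁻⁵ / 1.03×10⁻⁴ = 7.36 m/s

7.4 m/s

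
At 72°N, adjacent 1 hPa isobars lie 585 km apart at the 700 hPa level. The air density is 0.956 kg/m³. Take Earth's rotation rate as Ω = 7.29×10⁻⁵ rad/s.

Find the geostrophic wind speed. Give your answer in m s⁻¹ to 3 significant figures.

1.29 m s⁻¹

Coriolis parameter at 72°N:
f = 2Ω sin φ = 2 × 7.29×10⁻⁵ × sin 72° = 1.39×10⁻⁴ s⁻¹
Pressure gradient: |∂P/∂n| = 100 Pa / 585000 m = 1.71×10⁻⁴ Pa/m
Geostrophic balance (pressure-gradient force = Coriolis force):
V_g = (1/(fρ)) |∂P/∂n| = 1.71×10⁻⁴ / (1.39×10⁻⁴ × 0.956) = 1.29 m/s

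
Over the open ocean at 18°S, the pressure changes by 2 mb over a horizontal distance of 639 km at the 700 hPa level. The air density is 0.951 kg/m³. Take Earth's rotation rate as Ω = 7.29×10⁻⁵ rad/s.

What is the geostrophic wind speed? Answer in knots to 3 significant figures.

Coriolis parameter at 18°S:
f = 2Ω sin φ = 2 × 7.29×10⁻⁵ × sin 18° = 4.51×10⁻⁵ s⁻¹
Pressure gradient: |∂P/∂n| = 200 Pa / 639000 m = 3.13×10⁻⁴ Pa/m
Geostrophic balance (pressure-gradient force = Coriolis force):
V_g = (1/(fρ)) |∂P/∂n| = 3.13×10⁻⁴ / (4.51×10⁻⁵ × 0.951) = 7.30 m/s
Converting: 7.30 m/s × 1.944 = 14.2 knots

14.2 knots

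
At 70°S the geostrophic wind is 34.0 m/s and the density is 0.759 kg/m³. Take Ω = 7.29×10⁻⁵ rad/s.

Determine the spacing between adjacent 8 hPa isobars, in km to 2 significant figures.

Coriolis parameter at 70°S:
f = 2Ω sin φ = 2 × 7.29×10⁻⁵ × sin 70° = 1.37×10⁻⁴ s⁻¹
Geostrophic balance rearranged: |∂P/∂n| = f ρ V_g
|∂P/∂n| = 1.37×10⁻⁴ × 0.759 × 34.0 = 3.54×10⁻³ Pa/m
Isobar spacing: Δn = ΔP/|∂P/∂n| = 800 Pa / 3.54×10⁻³ Pa/m = 226269 m ≈ 230 km

230 km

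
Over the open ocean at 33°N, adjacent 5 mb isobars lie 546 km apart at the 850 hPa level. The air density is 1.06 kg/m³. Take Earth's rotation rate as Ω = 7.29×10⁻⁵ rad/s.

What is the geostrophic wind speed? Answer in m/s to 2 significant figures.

Coriolis parameter at 33°N:
f = 2Ω sin φ = 2 × 7.29×10⁻⁵ × sin 33° = 7.94×10⁻⁵ s⁻¹
Pressure gradient: |∂P/∂n| = 500 Pa / 546000 m = 9.16×10⁻⁴ Pa/m
Geostrophic balance (pressure-gradient force = Coriolis force):
V_g = (1/(fρ)) |∂P/∂n| = 9.16×10⁻⁴ / (7.94×10⁻⁵ × 1.06) = 10.9 m/s

11 m/s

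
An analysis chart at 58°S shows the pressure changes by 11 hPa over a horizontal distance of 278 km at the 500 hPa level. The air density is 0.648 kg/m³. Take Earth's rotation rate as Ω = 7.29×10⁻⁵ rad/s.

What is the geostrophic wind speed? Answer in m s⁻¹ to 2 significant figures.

49 m s⁻¹

Coriolis parameter at 58°S:
f = 2Ω sin φ = 2 × 7.29×10⁻⁵ × sin 58° = 1.24×10⁻⁴ s⁻¹
Pressure gradient: |∂P/∂n| = 1100 Pa / 278000 m = 3.96×10⁻³ Pa/m
Geostrophic balance (pressure-gradient force = Coriolis force):
V_g = (1/(fρ)) |∂P/∂n| = 3.96×10⁻³ / (1.24×10⁻⁴ × 0.648) = 49.4 m/s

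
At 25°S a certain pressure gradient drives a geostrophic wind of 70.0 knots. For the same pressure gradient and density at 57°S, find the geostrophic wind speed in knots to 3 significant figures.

35.3 knots

With the same pressure gradient and density, V_g ∝ 1/f ∝ 1/sin φ.
V₂ = V₁ · sin φ₁ / sin φ₂ = 70.0 × sin 25° / sin 57°
V₂ = 70.0 × 0.4226/0.8387 = 35.3 knots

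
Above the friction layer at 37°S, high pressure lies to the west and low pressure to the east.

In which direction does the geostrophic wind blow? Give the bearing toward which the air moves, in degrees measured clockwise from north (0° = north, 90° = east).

000°

The pressure-gradient force points toward the east (bearing 090°).
Geostrophic balance: in the Southern Hemisphere the Coriolis force deflects motion to the left, so the geostrophic wind blows 90° to the left of the pressure-gradient force (low pressure on the right).
Rotating 090° by 90° counterclockwise gives 000° — the wind blows toward the north.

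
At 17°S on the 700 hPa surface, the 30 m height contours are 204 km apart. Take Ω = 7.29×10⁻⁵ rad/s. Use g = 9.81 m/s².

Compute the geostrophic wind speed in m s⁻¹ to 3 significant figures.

33.8 m s⁻¹

Coriolis parameter at 17°S:
f = 2Ω sin φ = 2 × 7.29×10⁻⁵ × sin 17° = 4.26×10⁻⁵ s⁻¹
Height gradient: |∂Z/∂n| = 30 m / 204000 m = 1.47×10⁻⁴
On a pressure surface, geostrophic balance gives V_g = (g/f)|∂Z/∂n|:
V_g = 9.81 × 1.47×10⁻⁴ / 4.26×10⁻⁵ = 33.8 m/s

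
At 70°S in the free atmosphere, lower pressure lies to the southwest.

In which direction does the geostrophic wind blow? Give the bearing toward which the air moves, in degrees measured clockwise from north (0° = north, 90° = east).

135°

The pressure-gradient force points toward the southwest (bearing 225°).
Geostrophic balance: in the Southern Hemisphere the Coriolis force deflects motion to the left, so the geostrophic wind blows 90° to the left of the pressure-gradient force (low pressure on the right).
Rotating 225° by 90° counterclockwise gives 135° — the wind blows toward the southeast.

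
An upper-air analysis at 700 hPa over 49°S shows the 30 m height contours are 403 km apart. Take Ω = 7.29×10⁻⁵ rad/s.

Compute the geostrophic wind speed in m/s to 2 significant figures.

Coriolis parameter at 49°S:
f = 2Ω sin φ = 2 × 7.29×10⁻⁵ × sin 49° = 1.10×10⁻⁴ s⁻¹
Height gradient: |∂Z/∂n| = 30 m / 403000 m = 7.44×10⁻⁵
On a pressure surface, geostrophic balance gives V_g = (g/f)|∂Z/∂n|:
V_g = 9.81 × 7.44×10⁻⁵ / 1.10×10⁻⁴ = 6.64 m/s

6.6 m/s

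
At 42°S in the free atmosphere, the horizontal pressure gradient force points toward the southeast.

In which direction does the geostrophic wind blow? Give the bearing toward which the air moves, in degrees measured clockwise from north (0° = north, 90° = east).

The pressure-gradient force points toward the southeast (bearing 135°).
Geostrophic balance: in the Southern Hemisphere the Coriolis force deflects motion to the left, so the geostrophic wind blows 90° to the left of the pressure-gradient force (low pressure on the right).
Rotating 135° by 90° counterclockwise gives 045° — the wind blows toward the northeast.

045°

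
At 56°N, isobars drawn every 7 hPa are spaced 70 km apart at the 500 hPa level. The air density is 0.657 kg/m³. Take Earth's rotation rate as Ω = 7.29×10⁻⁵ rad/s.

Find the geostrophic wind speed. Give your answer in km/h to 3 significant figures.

453 km/h

Coriolis parameter at 56°N:
f = 2Ω sin φ = 2 × 7.29×10⁻⁵ × sin 56° = 1.21×10⁻⁴ s⁻¹
Pressure gradient: |∂P/∂n| = 700 Pa / 70000 m = 1.00×10⁻² Pa/m
Geostrophic balance (pressure-gradient force = Coriolis force):
V_g = (1/(fρ)) |∂P/∂n| = 1.00×10⁻² / (1.21×10⁻⁴ × 0.657) = 126 m/s
Converting: 126 m/s × 3.6 = 453 km/h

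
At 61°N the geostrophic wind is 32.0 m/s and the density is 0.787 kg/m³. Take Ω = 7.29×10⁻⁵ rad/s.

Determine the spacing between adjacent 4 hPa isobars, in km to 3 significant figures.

Coriolis parameter at 61°N:
f = 2Ω sin φ = 2 × 7.29×10⁻⁵ × sin 61° = 1.28×10⁻⁴ s⁻¹
Geostrophic balance rearranged: |∂P/∂n| = f ρ V_g
|∂P/∂n| = 1.28×10⁻⁴ × 0.787 × 32.0 = 3.21×10⁻³ Pa/m
Isobar spacing: Δn = ΔP/|∂P/∂n| = 400 Pa / 3.21×10⁻³ Pa/m = 124554 m ≈ 125 km

125 km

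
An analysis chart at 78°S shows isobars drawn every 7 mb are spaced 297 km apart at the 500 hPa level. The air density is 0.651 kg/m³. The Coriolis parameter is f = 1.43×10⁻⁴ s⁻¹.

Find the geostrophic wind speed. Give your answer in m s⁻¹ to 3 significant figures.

25.3 m s⁻¹

Pressure gradient: |∂P/∂n| = 700 Pa / 297000 m = 2.36×10⁻³ Pa/m
Geostrophic balance (pressure-gradient force = Coriolis force):
V_g = (1/(fρ)) |∂P/∂n| = 2.36×10⁻³ / (1.43×10⁻⁴ × 0.651) = 25.3 m/s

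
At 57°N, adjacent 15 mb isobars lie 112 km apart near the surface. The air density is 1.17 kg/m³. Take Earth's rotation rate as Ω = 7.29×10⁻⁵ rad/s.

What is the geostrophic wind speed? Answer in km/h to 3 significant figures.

337 km/h

Coriolis parameter at 57°N:
f = 2Ω sin φ = 2 × 7.29×10⁻⁵ × sin 57° = 1.22×10⁻⁴ s⁻¹
Pressure gradient: |∂P/∂n| = 1500 Pa / 112000 m = 1.34×10⁻² Pa/m
Geostrophic balance (pressure-gradient force = Coriolis force):
V_g = (1/(fρ)) |∂P/∂n| = 1.34×10⁻² / (1.22×10⁻⁴ × 1.17) = 93.6 m/s
Converting: 93.6 m/s × 3.6 = 337 km/h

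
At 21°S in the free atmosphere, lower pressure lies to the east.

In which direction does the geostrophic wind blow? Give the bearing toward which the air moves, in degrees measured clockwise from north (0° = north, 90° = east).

000°

The pressure-gradient force points toward the east (bearing 090°).
Geostrophic balance: in the Southern Hemisphere the Coriolis force deflects motion to the left, so the geostrophic wind blows 90° to the left of the pressure-gradient force (low pressure on the right).
Rotating 090° by 90° counterclockwise gives 000° — the wind blows toward the north.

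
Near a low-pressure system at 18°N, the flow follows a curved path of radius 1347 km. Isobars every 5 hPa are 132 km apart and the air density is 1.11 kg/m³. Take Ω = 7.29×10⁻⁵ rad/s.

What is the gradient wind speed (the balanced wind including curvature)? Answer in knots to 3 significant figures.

85.4 knots

Coriolis parameter at 18°N:
f = 2Ω sin φ = 2 × 7.29×10⁻⁵ × sin 18° = 4.51×10⁻⁵ s⁻¹
Pressure gradient: |∂P/∂n| = 500 Pa / 132000 m = 3.79×10⁻³ Pa/m
Geostrophic speed: V_g = |∂P/∂n|/(fρ) = 3.79×10⁻³/(4.51×10⁻⁵ × 1.11) = 75.7 m/s
Around a low, centrifugal force acts outward with Coriolis, so pressure-gradient force balances both:
(1/ρ)|∂P/∂n| = fV + V²/R  →  V² + fR·V − fR·V_g = 0
With fR = 4.51×10⁻⁵ × 1347×10³ m = 60.7 m/s:
V = [−fR + √((fR)² + 4 fR V_g)]/2 = [−60.7 + √(60.7² + 4×60.7×75.7)]/2 = 43.9 m/s
Subgeostrophic (V < V_g = 75.7 m/s), as expected around a low.
Converting: 43.9 m/s × 1.944 = 85.4 knots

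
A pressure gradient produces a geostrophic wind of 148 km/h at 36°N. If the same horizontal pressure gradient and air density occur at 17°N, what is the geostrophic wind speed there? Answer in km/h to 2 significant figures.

300 km/h

With the same pressure gradient and density, V_g ∝ 1/f ∝ 1/sin φ.
V₂ = V₁ · sin φ₁ / sin φ₂ = 148 × sin 36° / sin 17°
V₂ = 148 × 0.5878/0.2924 = 300 km/h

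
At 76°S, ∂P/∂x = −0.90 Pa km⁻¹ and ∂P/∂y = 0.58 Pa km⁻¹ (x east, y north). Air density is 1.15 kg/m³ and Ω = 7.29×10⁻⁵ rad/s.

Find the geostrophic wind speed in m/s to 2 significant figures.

Coriolis parameter at 76°S:
f = 2Ω sin φ = 2 × 7.29×10⁻⁵ × sin 76° = 1.41×10⁻⁴ s⁻¹
In the Southern Hemisphere f is negative: f = −1.41×10⁻⁴ s⁻¹.
Component geostrophic relations (x east, y north):
u_g = −(1/(fρ)) ∂P/∂y,  v_g = (1/(fρ)) ∂P/∂x
u_g = −(0.58×10⁻³)/(−1.41×10⁻⁴ × 1.15) = 3.57 m/s;  v_g = (−0.90×10⁻³)/(−1.41×10⁻⁴ × 1.15) = 5.53 m/s
|V_g| = √(u_g² + v_g²) = 6.58 m/s

6.6 m/s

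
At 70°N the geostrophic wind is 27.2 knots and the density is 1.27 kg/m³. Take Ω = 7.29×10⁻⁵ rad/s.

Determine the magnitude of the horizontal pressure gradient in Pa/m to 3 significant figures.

2.43×10⁻³ Pa/m

Coriolis parameter at 70°N:
f = 2Ω sin φ = 2 × 7.29×10⁻⁵ × sin 70° = 1.37×10⁻⁴ s⁻¹
Wind speed in SI: 27.2 knots = 14.0 m/s
Geostrophic balance rearranged: |∂P/∂n| = f ρ V_g
|∂P/∂n| = 1.37×10⁻⁴ × 1.27 × 14.0 = 2.43×10⁻³ Pa/m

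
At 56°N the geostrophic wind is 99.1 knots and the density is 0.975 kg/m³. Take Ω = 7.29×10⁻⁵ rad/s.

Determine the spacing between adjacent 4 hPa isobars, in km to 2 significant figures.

Coriolis parameter at 56°N:
f = 2Ω sin φ = 2 × 7.29×10⁻⁵ × sin 56° = 1.21×10⁻⁴ s⁻¹
Wind speed in SI: 99.1 knots = 51.0 m/s
Geostrophic balance rearranged: |∂P/∂n| = f ρ V_g
|∂P/∂n| = 1.21×10⁻⁴ × 0.975 × 51.0 = 6.01×10⁻³ Pa/m
Isobar spacing: Δn = ΔP/|∂P/∂n| = 400 Pa / 6.01×10⁻³ Pa/m = 66575 m ≈ 67 km

67 km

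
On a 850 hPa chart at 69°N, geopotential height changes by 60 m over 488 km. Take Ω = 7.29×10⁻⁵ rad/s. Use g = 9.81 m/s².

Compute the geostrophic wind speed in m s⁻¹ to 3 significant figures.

Coriolis parameter at 69°N:
f = 2Ω sin φ = 2 × 7.29×10⁻⁵ × sin 69° = 1.36×10⁻⁴ s⁻¹
Height gradient: |∂Z/∂n| = 60 m / 488000 m = 1.23×10⁻⁴
On a pressure surface, geostrophic balance gives V_g = (g/f)|∂Z/∂n|:
V_g = 9.81 × 1.23×10⁻⁴ / 1.36×10⁻⁴ = 8.86 m/s

8.86 m s⁻¹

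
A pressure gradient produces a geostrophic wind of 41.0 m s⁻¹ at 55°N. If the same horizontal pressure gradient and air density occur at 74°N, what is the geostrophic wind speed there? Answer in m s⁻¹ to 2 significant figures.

With the same pressure gradient and density, V_g ∝ 1/f ∝ 1/sin φ.
V₂ = V₁ · sin φ₁ / sin φ₂ = 41.0 × sin 55° / sin 74°
V₂ = 41.0 × 0.8192/0.9613 = 35 m s⁻¹

35 m s⁻¹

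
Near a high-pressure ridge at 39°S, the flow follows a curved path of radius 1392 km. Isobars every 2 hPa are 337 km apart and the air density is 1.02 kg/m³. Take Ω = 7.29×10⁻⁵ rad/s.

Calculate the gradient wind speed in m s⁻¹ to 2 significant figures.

Coriolis parameter at 39°S:
f = 2Ω sin φ = 2 × 7.29×10⁻⁵ × sin 39° = 9.18×10⁻⁵ s⁻¹
Pressure gradient: |∂P/∂n| = 200 Pa / 337000 m = 5.93×10⁻⁴ Pa/m
Geostrophic speed: V_g = |∂P/∂n|/(fρ) = 5.93×10⁻⁴/(9.18×10⁻⁵ × 1.02) = 6.34 m/s
Around a high, pressure-gradient force acts outward with centrifugal, so Coriolis balances both:
fV = (1/ρ)|∂P/∂n| + V²/R  →  V² − fR·V + fR·V_g = 0
With fR = 9.18×10⁻⁵ × 1392×10³ m = 128 m/s:
V = [fR − √((fR)² − 4 fR V_g)]/2 = [128 − √(128² − 4×128×6.34)]/2 = 6.69 m/s
Supergeostrophic (V > V_g = 6.34 m/s), as expected around a high.

6.7 m s⁻¹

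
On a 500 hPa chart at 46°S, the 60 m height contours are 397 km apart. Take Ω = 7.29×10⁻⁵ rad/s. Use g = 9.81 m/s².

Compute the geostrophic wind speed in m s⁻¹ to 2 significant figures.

14 m s⁻¹

Coriolis parameter at 46°S:
f = 2Ω sin φ = 2 × 7.29×10⁻⁵ × sin 46° = 1.05×10⁻⁴ s⁻¹
Height gradient: |∂Z/∂n| = 60 m / 397000 m = 1.51×10⁻⁴
On a pressure surface, geostrophic balance gives V_g = (g/f)|∂Z/∂n|:
V_g = 9.81 × 1.51×10⁻⁴ / 1.05×10⁻⁴ = 14.1 m/s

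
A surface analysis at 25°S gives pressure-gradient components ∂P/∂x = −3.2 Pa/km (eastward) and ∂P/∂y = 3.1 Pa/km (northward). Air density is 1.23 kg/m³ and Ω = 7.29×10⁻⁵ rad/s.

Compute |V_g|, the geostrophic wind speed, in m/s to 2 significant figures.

Coriolis parameter at 25°S:
f = 2Ω sin φ = 2 × 7.29×10⁻⁵ × sin 25° = 6.16×10⁻⁵ s⁻¹
In the Southern Hemisphere f is negative: f = −6.16×10⁻⁵ s⁻¹.
Component geostrophic relations (x east, y north):
u_g = −(1/(fρ)) ∂P/∂y,  v_g = (1/(fρ)) ∂P/∂x
u_g = −(3.1×10⁻³)/(−6.16×10⁻⁵ × 1.23) = 40.9 m/s;  v_g = (−3.2×10⁻³)/(−6.16×10⁻⁵ × 1.23) = 42.2 m/s
|V_g| = √(u_g² + v_g²) = 58.8 m/s

59 m/s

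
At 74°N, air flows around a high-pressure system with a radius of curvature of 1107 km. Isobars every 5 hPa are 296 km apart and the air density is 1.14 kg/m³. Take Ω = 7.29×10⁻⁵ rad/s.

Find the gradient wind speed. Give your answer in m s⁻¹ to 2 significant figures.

Coriolis parameter at 74°N:
f = 2Ω sin φ = 2 × 7.29×10⁻⁵ × sin 74° = 1.40×10⁻⁴ s⁻¹
Pressure gradient: |∂P/∂n| = 500 Pa / 296000 m = 1.69×10⁻³ Pa/m
Geostrophic speed: V_g = |∂P/∂n|/(fρ) = 1.69×10⁻³/(1.40×10⁻⁴ × 1.14) = 10.6 m/s
Around a high, pressure-gradient force acts outward with centrifugal, so Coriolis balances both:
fV = (1/ρ)|∂P/∂n| + V²/R  →  V² − fR·V + fR·V_g = 0
With fR = 1.40×10⁻⁴ × 1107×10³ m = 155 m/s:
V = [fR − √((fR)² − 4 fR V_g)]/2 = [155 − √(155² − 4×155×10.6)]/2 = 11.4 m/s
Supergeostrophic (V > V_g = 10.6 m/s), as expected around a high.

11 m s⁻¹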